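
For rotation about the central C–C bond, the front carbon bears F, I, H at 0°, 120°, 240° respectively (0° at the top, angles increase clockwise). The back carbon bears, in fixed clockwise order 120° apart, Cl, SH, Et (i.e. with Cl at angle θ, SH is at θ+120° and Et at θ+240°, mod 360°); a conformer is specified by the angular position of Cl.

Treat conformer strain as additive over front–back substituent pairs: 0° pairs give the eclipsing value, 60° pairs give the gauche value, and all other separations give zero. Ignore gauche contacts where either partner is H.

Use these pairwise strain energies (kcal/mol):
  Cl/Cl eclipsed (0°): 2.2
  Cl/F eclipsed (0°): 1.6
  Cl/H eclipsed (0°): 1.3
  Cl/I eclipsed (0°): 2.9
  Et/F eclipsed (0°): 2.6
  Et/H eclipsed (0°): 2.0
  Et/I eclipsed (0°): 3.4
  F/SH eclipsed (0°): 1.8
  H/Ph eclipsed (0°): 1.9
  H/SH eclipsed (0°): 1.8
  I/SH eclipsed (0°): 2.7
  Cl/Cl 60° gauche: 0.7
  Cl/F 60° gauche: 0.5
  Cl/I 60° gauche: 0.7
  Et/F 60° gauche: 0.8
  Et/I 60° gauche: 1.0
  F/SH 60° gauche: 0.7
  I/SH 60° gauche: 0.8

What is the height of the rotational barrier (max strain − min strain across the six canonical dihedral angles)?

Cl at 0° (eclipsed): F–Cl eclipsed, I–SH eclipsed, H–Et eclipsed; 1.6 + 2.7 + 2.0 = 6.3 kcal/mol.
Cl at 60° (staggered): F–Cl gauche, F–Et gauche, I–Cl gauche, I–SH gauche; 0.5 + 0.8 + 0.7 + 0.8 = 2.8 kcal/mol.
Cl at 120° (eclipsed): F–Et eclipsed, I–Cl eclipsed, H–SH eclipsed; 2.6 + 2.9 + 1.8 = 7.3 kcal/mol.
Cl at 180° (staggered): F–SH gauche, F–Et gauche, I–Cl gauche, I–Et gauche; 0.7 + 0.8 + 0.7 + 1.0 = 3.2 kcal/mol.
Cl at 240° (eclipsed): F–SH eclipsed, I–Et eclipsed, H–Cl eclipsed; 1.8 + 3.4 + 1.3 = 6.5 kcal/mol.
Cl at 300° (staggered): F–Cl gauche, F–SH gauche, I–SH gauche, I–Et gauche; 0.5 + 0.7 + 0.8 + 1.0 = 3.0 kcal/mol.
Max at 120° (7.3 kcal/mol), min at 60° (2.8 kcal/mol); barrier = 4.5 kcal/mol.

4.5 kcal/mol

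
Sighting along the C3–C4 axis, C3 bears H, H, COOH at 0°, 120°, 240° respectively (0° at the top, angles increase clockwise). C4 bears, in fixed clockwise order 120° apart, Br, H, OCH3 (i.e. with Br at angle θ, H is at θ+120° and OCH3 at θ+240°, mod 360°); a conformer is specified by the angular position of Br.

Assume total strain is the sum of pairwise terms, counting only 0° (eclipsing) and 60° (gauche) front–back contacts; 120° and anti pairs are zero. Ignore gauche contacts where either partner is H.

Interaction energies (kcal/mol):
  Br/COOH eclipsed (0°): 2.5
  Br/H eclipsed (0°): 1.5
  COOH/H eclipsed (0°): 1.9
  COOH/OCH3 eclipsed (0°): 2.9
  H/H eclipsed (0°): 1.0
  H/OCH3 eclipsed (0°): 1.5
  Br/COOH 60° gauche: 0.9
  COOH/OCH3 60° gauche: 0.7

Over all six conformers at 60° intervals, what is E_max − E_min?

4.7 kcal/mol

Br at 0° (eclipsed): H–Br eclipsed, H–H eclipsed, COOH–OCH3 eclipsed; 1.5 + 1.0 + 2.9 = 5.4 kcal/mol.
Br at 60° (staggered): COOH–OCH3 gauche; 0.7 = 0.7 kcal/mol.
Br at 120° (eclipsed): H–OCH3 eclipsed, H–Br eclipsed, COOH–H eclipsed; 1.5 + 1.5 + 1.9 = 4.9 kcal/mol.
Br at 180° (staggered): COOH–Br gauche; 0.9 = 0.9 kcal/mol.
Br at 240° (eclipsed): H–H eclipsed, H–OCH3 eclipsed, COOH–Br eclipsed; 1.0 + 1.5 + 2.5 = 5.0 kcal/mol.
Br at 300° (staggered): COOH–Br gauche, COOH–OCH3 gauche; 0.9 + 0.7 = 1.6 kcal/mol.
Max at 0° (5.4 kcal/mol), min at 60° (0.7 kcal/mol); barrier = 4.7 kcal/mol.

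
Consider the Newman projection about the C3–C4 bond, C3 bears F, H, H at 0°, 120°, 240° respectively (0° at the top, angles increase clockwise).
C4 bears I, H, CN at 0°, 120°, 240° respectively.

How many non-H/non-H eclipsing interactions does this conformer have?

1

Non-H eclipsing pairs: F(0°)/I(0°) — 1 interaction.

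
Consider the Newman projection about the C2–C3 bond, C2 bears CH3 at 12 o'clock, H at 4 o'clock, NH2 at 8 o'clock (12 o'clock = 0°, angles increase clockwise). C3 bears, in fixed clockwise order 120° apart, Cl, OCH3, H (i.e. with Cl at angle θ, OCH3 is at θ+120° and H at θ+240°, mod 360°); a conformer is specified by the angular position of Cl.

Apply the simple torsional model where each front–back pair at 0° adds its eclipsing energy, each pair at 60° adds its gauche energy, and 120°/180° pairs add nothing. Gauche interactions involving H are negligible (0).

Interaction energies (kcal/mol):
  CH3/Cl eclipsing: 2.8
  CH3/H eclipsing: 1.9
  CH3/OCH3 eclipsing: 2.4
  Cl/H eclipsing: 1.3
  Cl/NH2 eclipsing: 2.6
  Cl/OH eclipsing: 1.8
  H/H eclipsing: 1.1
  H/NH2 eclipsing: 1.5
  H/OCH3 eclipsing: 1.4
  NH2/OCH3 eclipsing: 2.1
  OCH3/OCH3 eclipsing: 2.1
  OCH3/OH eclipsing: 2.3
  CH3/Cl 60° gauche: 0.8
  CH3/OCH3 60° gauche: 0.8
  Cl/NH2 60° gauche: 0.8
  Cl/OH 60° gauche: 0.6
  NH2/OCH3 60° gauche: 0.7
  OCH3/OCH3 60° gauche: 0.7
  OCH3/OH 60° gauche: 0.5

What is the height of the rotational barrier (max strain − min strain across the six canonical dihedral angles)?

Cl at 0° is eclipsed. CH3 at 0° is eclipsed with Cl at 0° (2.8); H at 120° is eclipsed with OCH3 at 120° (1.4); NH2 at 240° is eclipsed with H at 240° (1.5). Total 5.7 kcal/mol.
Cl at 60° is staggered. CH3 at 0° is gauche with Cl at 60° (0.8); NH2 at 240° is gauche with OCH3 at 180° (0.7). Total 1.5 kcal/mol.
Cl at 120° is eclipsed. CH3 at 0° is eclipsed with H at 0° (1.9); H at 120° is eclipsed with Cl at 120° (1.3); NH2 at 240° is eclipsed with OCH3 at 240° (2.1). Total 5.3 kcal/mol.
Cl at 180° is staggered. CH3 at 0° is gauche with OCH3 at 300° (0.8); NH2 at 240° is gauche with Cl at 180° (0.8); NH2 at 240° is gauche with OCH3 at 300° (0.7). Total 2.3 kcal/mol.
Cl at 240° is eclipsed. CH3 at 0° is eclipsed with OCH3 at 0° (2.4); H at 120° is eclipsed with H at 120° (1.1); NH2 at 240° is eclipsed with Cl at 240° (2.6). Total 6.1 kcal/mol.
Cl at 300° is staggered. CH3 at 0° is gauche with Cl at 300° (0.8); CH3 at 0° is gauche with OCH3 at 60° (0.8); NH2 at 240° is gauche with Cl at 300° (0.8). Total 2.4 kcal/mol.
Max at 240° (6.1 kcal/mol), min at 60° (1.5 kcal/mol); barrier = 4.6 kcal/mol.

4.6 kcal/mol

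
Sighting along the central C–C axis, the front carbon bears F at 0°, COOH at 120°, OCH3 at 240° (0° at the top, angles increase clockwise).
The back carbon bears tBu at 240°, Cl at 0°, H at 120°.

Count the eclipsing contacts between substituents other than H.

2

Non-H eclipsing pairs: F(0°)/Cl(0°); OCH3(240°)/tBu(240°) — 2 interactions.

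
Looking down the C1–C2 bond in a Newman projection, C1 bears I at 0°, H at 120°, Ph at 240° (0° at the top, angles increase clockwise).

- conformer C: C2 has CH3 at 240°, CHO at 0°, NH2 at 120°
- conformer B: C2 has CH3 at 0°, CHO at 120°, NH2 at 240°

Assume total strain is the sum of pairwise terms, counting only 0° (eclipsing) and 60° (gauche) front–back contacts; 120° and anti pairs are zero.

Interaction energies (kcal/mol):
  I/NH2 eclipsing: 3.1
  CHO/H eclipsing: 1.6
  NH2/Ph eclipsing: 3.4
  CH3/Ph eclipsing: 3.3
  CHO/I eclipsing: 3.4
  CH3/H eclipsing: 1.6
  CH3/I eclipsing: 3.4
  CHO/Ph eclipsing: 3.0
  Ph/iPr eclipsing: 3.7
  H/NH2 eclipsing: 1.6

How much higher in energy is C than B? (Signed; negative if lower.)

C (eclipsed): I–CHO eclipsed, H–NH2 eclipsed, Ph–CH3 eclipsed; 3.4 + 1.6 + 3.3 = 8.3 kcal/mol.
B (eclipsed): I–CH3 eclipsed, H–CHO eclipsed, Ph–NH2 eclipsed; 3.4 + 1.6 + 3.4 = 8.4 kcal/mol.
E(C) − E(B) = 8.3 − 8.4 = -0.1 kcal/mol.

-0.1 kcal/mol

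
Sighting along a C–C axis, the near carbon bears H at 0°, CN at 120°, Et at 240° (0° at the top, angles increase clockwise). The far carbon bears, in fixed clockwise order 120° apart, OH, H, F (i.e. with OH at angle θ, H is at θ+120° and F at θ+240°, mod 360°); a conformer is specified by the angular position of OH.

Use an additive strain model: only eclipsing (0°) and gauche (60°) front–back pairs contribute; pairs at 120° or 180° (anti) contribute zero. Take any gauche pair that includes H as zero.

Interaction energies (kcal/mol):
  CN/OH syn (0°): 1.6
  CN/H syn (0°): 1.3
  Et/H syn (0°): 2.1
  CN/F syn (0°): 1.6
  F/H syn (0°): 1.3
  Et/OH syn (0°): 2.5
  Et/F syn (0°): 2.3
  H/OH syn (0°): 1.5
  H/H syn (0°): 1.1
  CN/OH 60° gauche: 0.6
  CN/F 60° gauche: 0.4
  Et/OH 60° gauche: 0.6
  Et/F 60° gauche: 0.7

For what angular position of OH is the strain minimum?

OH at 0° (eclipsed): H–OH eclipsed, CN–H eclipsed, Et–F eclipsed; 1.5 + 1.3 + 2.3 = 5.1 kcal/mol.
OH at 60° (staggered): CN–OH gauche, Et–F gauche; 0.6 + 0.7 = 1.3 kcal/mol.
OH at 120° (eclipsed): H–F eclipsed, CN–OH eclipsed, Et–H eclipsed; 1.3 + 1.6 + 2.1 = 5.0 kcal/mol.
OH at 180° (staggered): CN–OH gauche, CN–F gauche, Et–OH gauche; 0.6 + 0.4 + 0.6 = 1.6 kcal/mol.
OH at 240° (eclipsed): H–H eclipsed, CN–F eclipsed, Et–OH eclipsed; 1.1 + 1.6 + 2.5 = 5.2 kcal/mol.
OH at 300° (staggered): CN–F gauche, Et–OH gauche, Et–F gauche; 0.4 + 0.6 + 0.7 = 1.7 kcal/mol.
The minimum (1.3 kcal/mol) occurs with OH at 60°.

60°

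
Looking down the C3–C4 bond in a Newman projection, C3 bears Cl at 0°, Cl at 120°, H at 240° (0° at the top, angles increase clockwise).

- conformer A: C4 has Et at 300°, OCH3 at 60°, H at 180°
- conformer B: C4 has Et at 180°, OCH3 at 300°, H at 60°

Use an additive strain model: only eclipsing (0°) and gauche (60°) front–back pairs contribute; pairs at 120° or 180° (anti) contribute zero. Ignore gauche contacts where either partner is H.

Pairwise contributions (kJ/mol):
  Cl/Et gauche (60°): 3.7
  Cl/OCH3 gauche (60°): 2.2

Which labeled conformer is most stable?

A (staggered): Cl–Et gauche, Cl–OCH3 gauche, Cl–OCH3 gauche; 3.7 + 2.2 + 2.2 = 8.1 kJ/mol.
B (staggered): Cl–OCH3 gauche, Cl–Et gauche; 2.2 + 3.7 = 5.9 kJ/mol.
B has the lowest total (5.9 kJ/mol).

B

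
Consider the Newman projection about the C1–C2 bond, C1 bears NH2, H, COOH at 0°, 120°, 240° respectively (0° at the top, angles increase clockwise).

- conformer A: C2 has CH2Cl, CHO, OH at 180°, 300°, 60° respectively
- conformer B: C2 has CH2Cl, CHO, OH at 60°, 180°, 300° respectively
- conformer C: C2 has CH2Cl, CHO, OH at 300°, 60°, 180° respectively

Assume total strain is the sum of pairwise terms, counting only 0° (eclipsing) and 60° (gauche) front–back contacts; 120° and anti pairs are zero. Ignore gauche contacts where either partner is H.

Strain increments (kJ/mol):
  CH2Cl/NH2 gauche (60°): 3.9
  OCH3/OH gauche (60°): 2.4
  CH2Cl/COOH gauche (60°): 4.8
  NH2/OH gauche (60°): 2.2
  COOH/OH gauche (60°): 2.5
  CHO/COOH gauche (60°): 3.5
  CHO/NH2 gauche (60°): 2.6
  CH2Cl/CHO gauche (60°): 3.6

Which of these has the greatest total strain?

C

A (staggered): NH2(0°)/CHO(300°) gauche 2.6; NH2(0°)/OH(60°) gauche 2.2; COOH(240°)/CH2Cl(180°) gauche 4.8; COOH(240°)/CHO(300°) gauche 3.5 → 13.1 kJ/mol.
B (staggered): NH2(0°)/CH2Cl(60°) gauche 3.9; NH2(0°)/OH(300°) gauche 2.2; COOH(240°)/CHO(180°) gauche 3.5; COOH(240°)/OH(300°) gauche 2.5 → 12.1 kJ/mol.
C (staggered): NH2(0°)/CH2Cl(300°) gauche 3.9; NH2(0°)/CHO(60°) gauche 2.6; COOH(240°)/CH2Cl(300°) gauche 4.8; COOH(240°)/OH(180°) gauche 2.5 → 13.8 kJ/mol.
C has the highest total (13.8 kJ/mol).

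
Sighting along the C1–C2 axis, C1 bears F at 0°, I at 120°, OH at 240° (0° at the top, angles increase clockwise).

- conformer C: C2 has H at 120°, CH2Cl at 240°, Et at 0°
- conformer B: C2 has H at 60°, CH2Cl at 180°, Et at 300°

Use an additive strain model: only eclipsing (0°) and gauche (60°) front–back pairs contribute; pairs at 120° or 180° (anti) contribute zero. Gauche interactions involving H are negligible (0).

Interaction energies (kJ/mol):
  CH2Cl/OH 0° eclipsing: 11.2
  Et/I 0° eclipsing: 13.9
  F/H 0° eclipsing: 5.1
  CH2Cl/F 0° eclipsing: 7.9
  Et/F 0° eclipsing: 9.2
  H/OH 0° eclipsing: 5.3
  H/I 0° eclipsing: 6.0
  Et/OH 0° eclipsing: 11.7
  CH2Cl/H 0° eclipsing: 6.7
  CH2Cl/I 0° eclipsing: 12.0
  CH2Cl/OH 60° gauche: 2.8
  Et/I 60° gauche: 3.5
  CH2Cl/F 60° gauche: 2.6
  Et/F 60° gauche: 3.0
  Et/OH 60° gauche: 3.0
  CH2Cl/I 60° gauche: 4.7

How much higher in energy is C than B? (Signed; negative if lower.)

+12.9 kJ/mol

C (eclipsed): F(0°)/Et(0°) eclipsed 9.2; I(120°)/H(120°) eclipsed 6.0; OH(240°)/CH2Cl(240°) eclipsed 11.2 → 26.4 kJ/mol.
B (staggered): F(0°)/Et(300°) gauche 3.0; I(120°)/CH2Cl(180°) gauche 4.7; OH(240°)/CH2Cl(180°) gauche 2.8; OH(240°)/Et(300°) gauche 3.0 → 13.5 kJ/mol.
E(C) − E(B) = 26.4 − 13.5 = +12.9 kJ/mol.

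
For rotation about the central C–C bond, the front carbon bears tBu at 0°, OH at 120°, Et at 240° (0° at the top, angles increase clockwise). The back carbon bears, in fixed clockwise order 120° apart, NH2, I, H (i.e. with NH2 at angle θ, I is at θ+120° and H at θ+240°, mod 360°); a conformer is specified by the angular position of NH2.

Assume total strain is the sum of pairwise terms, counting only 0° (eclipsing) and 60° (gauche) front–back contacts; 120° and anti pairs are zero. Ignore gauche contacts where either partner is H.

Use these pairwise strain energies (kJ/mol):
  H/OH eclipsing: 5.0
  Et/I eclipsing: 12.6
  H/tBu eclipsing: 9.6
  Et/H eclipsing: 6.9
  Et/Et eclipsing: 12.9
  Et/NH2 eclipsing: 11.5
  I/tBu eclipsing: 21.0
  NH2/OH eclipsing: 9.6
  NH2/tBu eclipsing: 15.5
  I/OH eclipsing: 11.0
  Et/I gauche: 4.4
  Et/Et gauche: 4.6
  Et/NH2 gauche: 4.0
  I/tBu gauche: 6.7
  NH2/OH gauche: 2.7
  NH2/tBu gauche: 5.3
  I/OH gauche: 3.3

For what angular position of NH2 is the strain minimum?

60°

NH2 at 0° (eclipsed): tBu(0°)/NH2(0°) eclipsed 15.5; OH(120°)/I(120°) eclipsed 11.0; Et(240°)/H(240°) eclipsed 6.9 → 33.4 kJ/mol.
NH2 at 60° (staggered): tBu(0°)/NH2(60°) gauche 5.3; OH(120°)/NH2(60°) gauche 2.7; OH(120°)/I(180°) gauche 3.3; Et(240°)/I(180°) gauche 4.4 → 15.7 kJ/mol.
NH2 at 120° (eclipsed): tBu(0°)/H(0°) eclipsed 9.6; OH(120°)/NH2(120°) eclipsed 9.6; Et(240°)/I(240°) eclipsed 12.6 → 31.8 kJ/mol.
NH2 at 180° (staggered): tBu(0°)/I(300°) gauche 6.7; OH(120°)/NH2(180°) gauche 2.7; Et(240°)/NH2(180°) gauche 4.0; Et(240°)/I(300°) gauche 4.4 → 17.8 kJ/mol.
NH2 at 240° (eclipsed): tBu(0°)/I(0°) eclipsed 21.0; OH(120°)/H(120°) eclipsed 5.0; Et(240°)/NH2(240°) eclipsed 11.5 → 37.5 kJ/mol.
NH2 at 300° (staggered): tBu(0°)/NH2(300°) gauche 5.3; tBu(0°)/I(60°) gauche 6.7; OH(120°)/I(60°) gauche 3.3; Et(240°)/NH2(300°) gauche 4.0 → 19.3 kJ/mol.
The minimum (15.7 kJ/mol) occurs with NH2 at 60°.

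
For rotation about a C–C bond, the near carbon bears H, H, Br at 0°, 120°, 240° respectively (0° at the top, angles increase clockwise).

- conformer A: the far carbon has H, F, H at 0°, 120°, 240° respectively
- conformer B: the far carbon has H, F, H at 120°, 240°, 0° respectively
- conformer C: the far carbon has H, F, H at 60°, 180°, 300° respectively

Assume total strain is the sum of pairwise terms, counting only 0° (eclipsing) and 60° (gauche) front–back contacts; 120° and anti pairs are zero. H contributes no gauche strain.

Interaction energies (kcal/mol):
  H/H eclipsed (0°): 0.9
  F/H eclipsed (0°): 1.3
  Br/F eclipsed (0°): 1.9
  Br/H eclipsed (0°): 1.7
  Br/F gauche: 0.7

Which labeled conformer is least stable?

A (eclipsed): H–H eclipsed, H–F eclipsed, Br–H eclipsed; 0.9 + 1.3 + 1.7 = 3.9 kcal/mol.
B (eclipsed): H–H eclipsed, H–H eclipsed, Br–F eclipsed; 0.9 + 0.9 + 1.9 = 3.7 kcal/mol.
C (staggered): Br–F gauche; 0.7 = 0.7 kcal/mol.
A has the highest total (3.9 kcal/mol).

A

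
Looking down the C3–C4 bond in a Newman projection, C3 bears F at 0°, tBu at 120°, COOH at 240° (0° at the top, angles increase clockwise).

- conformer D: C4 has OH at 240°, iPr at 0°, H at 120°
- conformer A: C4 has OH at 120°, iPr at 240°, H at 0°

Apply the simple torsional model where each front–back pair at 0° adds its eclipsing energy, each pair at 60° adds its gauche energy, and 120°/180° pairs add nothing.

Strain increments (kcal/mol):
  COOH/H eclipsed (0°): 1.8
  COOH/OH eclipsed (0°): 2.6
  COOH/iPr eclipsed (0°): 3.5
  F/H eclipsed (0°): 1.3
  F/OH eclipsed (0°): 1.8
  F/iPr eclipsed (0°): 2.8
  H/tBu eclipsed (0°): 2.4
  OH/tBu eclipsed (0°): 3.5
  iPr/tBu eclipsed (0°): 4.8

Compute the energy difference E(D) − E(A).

-0.5 kcal/mol

D (eclipsed): F(0°)/iPr(0°) eclipsed 2.8; tBu(120°)/H(120°) eclipsed 2.4; COOH(240°)/OH(240°) eclipsed 2.6 → 7.8 kcal/mol.
A (eclipsed): F(0°)/H(0°) eclipsed 1.3; tBu(120°)/OH(120°) eclipsed 3.5; COOH(240°)/iPr(240°) eclipsed 3.5 → 8.3 kcal/mol.
E(D) − E(A) = 7.8 − 8.3 = -0.5 kcal/mol.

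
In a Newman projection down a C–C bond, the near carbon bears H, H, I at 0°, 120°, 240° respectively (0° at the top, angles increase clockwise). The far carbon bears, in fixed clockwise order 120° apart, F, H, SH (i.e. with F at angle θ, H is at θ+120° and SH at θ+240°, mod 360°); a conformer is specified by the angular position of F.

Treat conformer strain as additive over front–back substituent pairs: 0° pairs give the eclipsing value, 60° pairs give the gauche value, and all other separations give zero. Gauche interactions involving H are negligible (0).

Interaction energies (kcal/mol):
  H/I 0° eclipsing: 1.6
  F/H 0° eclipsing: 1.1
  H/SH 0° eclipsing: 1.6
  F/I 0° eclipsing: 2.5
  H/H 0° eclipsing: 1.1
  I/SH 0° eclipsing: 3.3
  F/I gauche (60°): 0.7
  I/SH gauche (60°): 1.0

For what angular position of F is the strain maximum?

F at 0° (eclipsed): H(0°)/F(0°) eclipsed 1.1; H(120°)/H(120°) eclipsed 1.1; I(240°)/SH(240°) eclipsed 3.3 → 5.5 kcal/mol.
F at 60° (staggered): I(240°)/SH(300°) gauche 1.0 → 1.0 kcal/mol.
F at 120° (eclipsed): H(0°)/SH(0°) eclipsed 1.6; H(120°)/F(120°) eclipsed 1.1; I(240°)/H(240°) eclipsed 1.6 → 4.3 kcal/mol.
F at 180° (staggered): I(240°)/F(180°) gauche 0.7 → 0.7 kcal/mol.
F at 240° (eclipsed): H(0°)/H(0°) eclipsed 1.1; H(120°)/SH(120°) eclipsed 1.6; I(240°)/F(240°) eclipsed 2.5 → 5.2 kcal/mol.
F at 300° (staggered): I(240°)/F(300°) gauche 0.7; I(240°)/SH(180°) gauche 1.0 → 1.7 kcal/mol.
The maximum (5.5 kcal/mol) occurs with F at 0°.

0°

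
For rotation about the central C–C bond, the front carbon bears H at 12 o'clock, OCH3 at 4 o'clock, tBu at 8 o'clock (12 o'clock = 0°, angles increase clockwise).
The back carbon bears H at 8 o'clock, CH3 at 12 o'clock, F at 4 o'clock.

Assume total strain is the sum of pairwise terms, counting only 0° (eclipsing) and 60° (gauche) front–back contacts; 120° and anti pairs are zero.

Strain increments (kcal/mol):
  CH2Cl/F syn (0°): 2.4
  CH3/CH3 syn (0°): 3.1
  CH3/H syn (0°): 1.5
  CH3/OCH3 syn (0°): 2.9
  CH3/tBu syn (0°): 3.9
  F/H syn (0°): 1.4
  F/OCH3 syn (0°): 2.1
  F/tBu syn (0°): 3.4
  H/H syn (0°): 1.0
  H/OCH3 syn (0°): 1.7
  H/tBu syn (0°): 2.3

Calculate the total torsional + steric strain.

This conformer (eclipsed): H(0°)/CH3(0°) eclipsed 1.5; OCH3(120°)/F(120°) eclipsed 2.1; tBu(240°)/H(240°) eclipsed 2.3 → 5.9 kcal/mol.

5.9 kcal/mol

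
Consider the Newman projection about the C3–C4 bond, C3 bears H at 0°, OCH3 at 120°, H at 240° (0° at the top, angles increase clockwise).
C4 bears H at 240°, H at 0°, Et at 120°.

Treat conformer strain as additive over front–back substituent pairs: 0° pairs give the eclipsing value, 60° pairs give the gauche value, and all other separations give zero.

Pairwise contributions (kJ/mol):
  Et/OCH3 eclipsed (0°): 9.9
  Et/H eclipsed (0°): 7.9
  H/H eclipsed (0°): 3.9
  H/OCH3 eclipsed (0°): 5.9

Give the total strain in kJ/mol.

17.7 kJ/mol

This conformer is eclipsed. H at 0° is eclipsed with H at 0° (3.9); OCH3 at 120° is eclipsed with Et at 120° (9.9); H at 240° is eclipsed with H at 240° (3.9). Total 17.7 kJ/mol.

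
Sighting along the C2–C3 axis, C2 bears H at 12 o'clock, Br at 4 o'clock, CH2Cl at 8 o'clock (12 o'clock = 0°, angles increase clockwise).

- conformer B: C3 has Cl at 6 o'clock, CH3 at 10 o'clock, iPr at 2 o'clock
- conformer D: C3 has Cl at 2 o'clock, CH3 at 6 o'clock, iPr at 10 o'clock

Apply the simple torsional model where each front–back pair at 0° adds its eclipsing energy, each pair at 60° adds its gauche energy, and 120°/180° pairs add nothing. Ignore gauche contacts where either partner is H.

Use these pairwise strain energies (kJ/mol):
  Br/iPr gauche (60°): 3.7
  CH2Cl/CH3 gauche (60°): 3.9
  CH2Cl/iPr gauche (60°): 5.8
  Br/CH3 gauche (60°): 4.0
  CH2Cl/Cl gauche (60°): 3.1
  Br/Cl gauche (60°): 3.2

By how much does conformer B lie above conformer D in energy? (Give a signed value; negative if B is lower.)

B (staggered): Br–Cl gauche, Br–iPr gauche, CH2Cl–Cl gauche, CH2Cl–CH3 gauche; 3.2 + 3.7 + 3.1 + 3.9 = 13.9 kJ/mol.
D (staggered): Br–Cl gauche, Br–CH3 gauche, CH2Cl–CH3 gauche, CH2Cl–iPr gauche; 3.2 + 4.0 + 3.9 + 5.8 = 16.9 kJ/mol.
E(B) − E(D) = 13.9 − 16.9 = -3.0 kJ/mol.

-3.0 kJ/mol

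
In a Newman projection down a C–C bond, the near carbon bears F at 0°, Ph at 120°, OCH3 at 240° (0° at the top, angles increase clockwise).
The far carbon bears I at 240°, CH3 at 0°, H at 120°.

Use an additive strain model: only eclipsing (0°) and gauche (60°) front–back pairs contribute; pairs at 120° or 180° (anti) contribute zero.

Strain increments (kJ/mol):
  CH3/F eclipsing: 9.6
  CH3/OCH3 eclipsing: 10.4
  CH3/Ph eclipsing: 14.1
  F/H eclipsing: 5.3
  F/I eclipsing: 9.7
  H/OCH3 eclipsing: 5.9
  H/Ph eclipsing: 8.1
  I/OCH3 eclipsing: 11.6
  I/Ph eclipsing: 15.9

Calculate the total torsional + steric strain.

This conformer (eclipsed): F(0°)/CH3(0°) eclipsed 9.6; Ph(120°)/H(120°) eclipsed 8.1; OCH3(240°)/I(240°) eclipsed 11.6 → 29.3 kJ/mol.

29.3 kJ/mol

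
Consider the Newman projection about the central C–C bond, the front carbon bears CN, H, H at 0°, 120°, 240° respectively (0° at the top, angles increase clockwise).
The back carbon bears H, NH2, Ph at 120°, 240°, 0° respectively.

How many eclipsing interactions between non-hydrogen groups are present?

Non-H eclipsing pairs: CN(0°)/Ph(0°) — 1 interaction.

1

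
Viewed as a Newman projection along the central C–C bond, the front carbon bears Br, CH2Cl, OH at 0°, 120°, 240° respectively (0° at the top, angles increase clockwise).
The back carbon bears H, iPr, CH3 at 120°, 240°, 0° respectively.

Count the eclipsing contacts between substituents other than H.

2

Non-H eclipsing pairs: Br(0°)/CH3(0°); OH(240°)/iPr(240°) — 2 interactions.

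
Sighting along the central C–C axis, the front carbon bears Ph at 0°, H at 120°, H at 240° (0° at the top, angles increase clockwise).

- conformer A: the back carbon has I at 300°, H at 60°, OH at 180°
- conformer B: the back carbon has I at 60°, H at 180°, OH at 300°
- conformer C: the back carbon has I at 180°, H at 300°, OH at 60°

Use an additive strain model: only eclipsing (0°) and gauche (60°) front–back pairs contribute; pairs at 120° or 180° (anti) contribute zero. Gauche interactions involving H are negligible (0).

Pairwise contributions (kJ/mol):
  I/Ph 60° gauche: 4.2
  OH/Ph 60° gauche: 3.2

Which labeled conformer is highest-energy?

A (staggered): Ph(0°)/I(300°) gauche 4.2 → 4.2 kJ/mol.
B (staggered): Ph(0°)/I(60°) gauche 4.2; Ph(0°)/OH(300°) gauche 3.2 → 7.4 kJ/mol.
C (staggered): Ph(0°)/OH(60°) gauche 3.2 → 3.2 kJ/mol.
B has the highest total (7.4 kJ/mol).

B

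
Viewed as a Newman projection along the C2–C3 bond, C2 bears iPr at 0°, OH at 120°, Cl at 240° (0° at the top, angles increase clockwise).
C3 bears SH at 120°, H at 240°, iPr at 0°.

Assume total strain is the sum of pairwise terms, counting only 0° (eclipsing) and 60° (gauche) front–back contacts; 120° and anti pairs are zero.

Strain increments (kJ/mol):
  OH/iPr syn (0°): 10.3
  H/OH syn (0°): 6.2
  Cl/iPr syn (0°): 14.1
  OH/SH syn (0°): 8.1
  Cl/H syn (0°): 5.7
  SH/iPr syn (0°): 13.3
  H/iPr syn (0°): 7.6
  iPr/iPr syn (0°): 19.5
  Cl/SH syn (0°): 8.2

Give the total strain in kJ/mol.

33.3 kJ/mol

This conformer (eclipsed): iPr(0°)/iPr(0°) eclipsed 19.5; OH(120°)/SH(120°) eclipsed 8.1; Cl(240°)/H(240°) eclipsed 5.7 → 33.3 kJ/mol.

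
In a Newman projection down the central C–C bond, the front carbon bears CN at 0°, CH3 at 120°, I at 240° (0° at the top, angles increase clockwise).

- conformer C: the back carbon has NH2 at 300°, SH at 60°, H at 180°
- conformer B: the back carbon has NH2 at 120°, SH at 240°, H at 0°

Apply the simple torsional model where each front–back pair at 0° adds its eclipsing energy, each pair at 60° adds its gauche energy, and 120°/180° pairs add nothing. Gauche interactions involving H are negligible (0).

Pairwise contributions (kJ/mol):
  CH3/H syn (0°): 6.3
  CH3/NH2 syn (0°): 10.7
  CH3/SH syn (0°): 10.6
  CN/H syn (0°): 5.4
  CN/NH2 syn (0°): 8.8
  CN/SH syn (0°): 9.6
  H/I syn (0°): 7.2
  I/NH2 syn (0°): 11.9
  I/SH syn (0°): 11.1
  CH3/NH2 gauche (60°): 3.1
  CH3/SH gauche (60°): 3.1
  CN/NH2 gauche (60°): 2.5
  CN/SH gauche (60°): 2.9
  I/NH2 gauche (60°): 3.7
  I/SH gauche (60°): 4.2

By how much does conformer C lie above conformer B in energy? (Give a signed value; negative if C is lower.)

C (staggered): CN–NH2 gauche, CN–SH gauche, CH3–SH gauche, I–NH2 gauche; 2.5 + 2.9 + 3.1 + 3.7 = 12.2 kJ/mol.
B (eclipsed): CN–H eclipsed, CH3–NH2 eclipsed, I–SH eclipsed; 5.4 + 10.7 + 11.1 = 27.2 kJ/mol.
E(C) − E(B) = 12.2 − 27.2 = -15.0 kJ/mol.

-15.0 kJ/mol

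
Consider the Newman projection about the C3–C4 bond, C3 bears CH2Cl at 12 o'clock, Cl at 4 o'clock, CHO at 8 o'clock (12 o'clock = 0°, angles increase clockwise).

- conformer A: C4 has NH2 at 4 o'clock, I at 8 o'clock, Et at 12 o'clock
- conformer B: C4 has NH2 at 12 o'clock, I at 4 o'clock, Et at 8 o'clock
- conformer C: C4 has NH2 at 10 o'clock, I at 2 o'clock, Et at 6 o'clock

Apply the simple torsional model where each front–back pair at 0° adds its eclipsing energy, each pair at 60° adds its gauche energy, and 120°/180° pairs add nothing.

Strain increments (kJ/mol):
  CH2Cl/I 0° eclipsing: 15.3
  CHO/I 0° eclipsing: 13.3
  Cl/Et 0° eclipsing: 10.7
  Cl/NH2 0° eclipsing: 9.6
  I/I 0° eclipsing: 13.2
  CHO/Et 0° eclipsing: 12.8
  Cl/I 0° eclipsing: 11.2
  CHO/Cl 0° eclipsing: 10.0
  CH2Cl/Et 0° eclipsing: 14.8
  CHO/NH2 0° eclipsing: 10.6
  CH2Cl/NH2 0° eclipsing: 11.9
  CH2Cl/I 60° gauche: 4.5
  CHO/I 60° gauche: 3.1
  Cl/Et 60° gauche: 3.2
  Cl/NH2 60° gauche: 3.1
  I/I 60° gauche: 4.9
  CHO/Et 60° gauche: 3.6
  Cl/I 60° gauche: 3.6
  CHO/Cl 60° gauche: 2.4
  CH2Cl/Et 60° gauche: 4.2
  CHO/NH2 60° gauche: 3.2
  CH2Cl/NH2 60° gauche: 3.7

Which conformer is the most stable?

A (eclipsed): CH2Cl–Et eclipsed, Cl–NH2 eclipsed, CHO–I eclipsed; 14.8 + 9.6 + 13.3 = 37.7 kJ/mol.
B (eclipsed): CH2Cl–NH2 eclipsed, Cl–I eclipsed, CHO–Et eclipsed; 11.9 + 11.2 + 12.8 = 35.9 kJ/mol.
C (staggered): CH2Cl–NH2 gauche, CH2Cl–I gauche, Cl–I gauche, Cl–Et gauche, CHO–NH2 gauche, CHO–Et gauche; 3.7 + 4.5 + 3.6 + 3.2 + 3.2 + 3.6 = 21.8 kJ/mol.
C has the lowest total (21.8 kJ/mol).

C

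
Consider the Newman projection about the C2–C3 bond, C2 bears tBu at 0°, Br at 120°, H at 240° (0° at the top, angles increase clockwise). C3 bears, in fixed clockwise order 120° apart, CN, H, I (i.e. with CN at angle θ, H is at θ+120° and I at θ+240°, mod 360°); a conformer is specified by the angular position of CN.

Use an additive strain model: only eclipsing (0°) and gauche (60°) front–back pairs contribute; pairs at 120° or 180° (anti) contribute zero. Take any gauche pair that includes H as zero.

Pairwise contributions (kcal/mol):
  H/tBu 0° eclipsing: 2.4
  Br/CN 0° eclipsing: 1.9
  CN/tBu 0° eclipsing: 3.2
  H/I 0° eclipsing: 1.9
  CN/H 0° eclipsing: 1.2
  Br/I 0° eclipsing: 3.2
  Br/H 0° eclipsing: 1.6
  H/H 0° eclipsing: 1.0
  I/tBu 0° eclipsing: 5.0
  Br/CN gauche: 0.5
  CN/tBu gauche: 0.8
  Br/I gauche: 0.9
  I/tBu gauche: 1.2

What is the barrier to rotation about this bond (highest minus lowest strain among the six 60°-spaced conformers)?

CN at 0° (eclipsed): tBu–CN eclipsed, Br–H eclipsed, H–I eclipsed; 3.2 + 1.6 + 1.9 = 6.7 kcal/mol.
CN at 60° (staggered): tBu–CN gauche, tBu–I gauche, Br–CN gauche; 0.8 + 1.2 + 0.5 = 2.5 kcal/mol.
CN at 120° (eclipsed): tBu–I eclipsed, Br–CN eclipsed, H–H eclipsed; 5.0 + 1.9 + 1.0 = 7.9 kcal/mol.
CN at 180° (staggered): tBu–I gauche, Br–CN gauche, Br–I gauche; 1.2 + 0.5 + 0.9 = 2.6 kcal/mol.
CN at 240° (eclipsed): tBu–H eclipsed, Br–I eclipsed, H–CN eclipsed; 2.4 + 3.2 + 1.2 = 6.8 kcal/mol.
CN at 300° (staggered): tBu–CN gauche, Br–I gauche; 0.8 + 0.9 = 1.7 kcal/mol.
Max at 120° (7.9 kcal/mol), min at 300° (1.7 kcal/mol); barrier = 6.2 kcal/mol.

6.2 kcal/mol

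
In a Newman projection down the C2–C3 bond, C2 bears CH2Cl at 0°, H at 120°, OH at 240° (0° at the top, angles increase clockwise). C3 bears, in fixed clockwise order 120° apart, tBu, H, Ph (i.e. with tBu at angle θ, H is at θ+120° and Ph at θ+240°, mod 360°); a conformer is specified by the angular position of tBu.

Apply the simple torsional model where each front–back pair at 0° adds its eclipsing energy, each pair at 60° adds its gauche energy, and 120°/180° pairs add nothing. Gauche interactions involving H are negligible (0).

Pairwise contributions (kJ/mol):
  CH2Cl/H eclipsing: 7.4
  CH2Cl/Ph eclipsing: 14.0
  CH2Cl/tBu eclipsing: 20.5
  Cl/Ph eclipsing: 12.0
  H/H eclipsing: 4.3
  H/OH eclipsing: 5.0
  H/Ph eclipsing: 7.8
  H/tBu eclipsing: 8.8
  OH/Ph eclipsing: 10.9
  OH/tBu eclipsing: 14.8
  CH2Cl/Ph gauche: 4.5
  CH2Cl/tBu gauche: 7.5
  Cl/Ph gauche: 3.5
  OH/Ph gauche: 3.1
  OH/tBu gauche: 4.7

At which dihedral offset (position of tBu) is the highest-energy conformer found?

0°

tBu at 0° is eclipsed. CH2Cl at 0° is eclipsed with tBu at 0° (20.5); H at 120° is eclipsed with H at 120° (4.3); OH at 240° is eclipsed with Ph at 240° (10.9). Total 35.7 kJ/mol.
tBu at 60° is staggered. CH2Cl at 0° is gauche with tBu at 60° (7.5); CH2Cl at 0° is gauche with Ph at 300° (4.5); OH at 240° is gauche with Ph at 300° (3.1). Total 15.1 kJ/mol.
tBu at 120° is eclipsed. CH2Cl at 0° is eclipsed with Ph at 0° (14.0); H at 120° is eclipsed with tBu at 120° (8.8); OH at 240° is eclipsed with H at 240° (5.0). Total 27.8 kJ/mol.
tBu at 180° is staggered. CH2Cl at 0° is gauche with Ph at 60° (4.5); OH at 240° is gauche with tBu at 180° (4.7). Total 9.2 kJ/mol.
tBu at 240° is eclipsed. CH2Cl at 0° is eclipsed with H at 0° (7.4); H at 120° is eclipsed with Ph at 120° (7.8); OH at 240° is eclipsed with tBu at 240° (14.8). Total 30.0 kJ/mol.
tBu at 300° is staggered. CH2Cl at 0° is gauche with tBu at 300° (7.5); OH at 240° is gauche with tBu at 300° (4.7); OH at 240° is gauche with Ph at 180° (3.1). Total 15.3 kJ/mol.
The maximum (35.7 kJ/mol) occurs with tBu at 0°.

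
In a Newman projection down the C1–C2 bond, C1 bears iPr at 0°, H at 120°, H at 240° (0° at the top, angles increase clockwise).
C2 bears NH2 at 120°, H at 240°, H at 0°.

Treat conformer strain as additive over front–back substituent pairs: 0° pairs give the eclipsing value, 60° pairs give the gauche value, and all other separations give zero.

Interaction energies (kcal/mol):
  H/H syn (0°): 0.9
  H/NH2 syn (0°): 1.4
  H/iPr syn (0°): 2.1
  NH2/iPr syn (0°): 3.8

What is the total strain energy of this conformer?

This conformer (eclipsed): iPr(0°)/H(0°) eclipsed 2.1; H(120°)/NH2(120°) eclipsed 1.4; H(240°)/H(240°) eclipsed 0.9 → 4.4 kcal/mol.

4.4 kcal/mol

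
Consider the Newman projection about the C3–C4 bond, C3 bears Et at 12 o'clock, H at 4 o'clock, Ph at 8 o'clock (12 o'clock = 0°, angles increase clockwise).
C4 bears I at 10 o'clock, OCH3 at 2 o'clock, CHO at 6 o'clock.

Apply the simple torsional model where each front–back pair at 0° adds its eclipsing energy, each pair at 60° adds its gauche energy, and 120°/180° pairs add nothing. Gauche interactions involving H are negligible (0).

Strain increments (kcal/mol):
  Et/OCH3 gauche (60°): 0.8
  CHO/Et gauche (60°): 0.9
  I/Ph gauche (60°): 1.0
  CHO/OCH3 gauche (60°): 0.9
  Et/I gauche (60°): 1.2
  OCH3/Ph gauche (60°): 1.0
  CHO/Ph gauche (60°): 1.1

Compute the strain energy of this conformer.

This conformer (staggered): Et(0°)/I(300°) gauche 1.2; Et(0°)/OCH3(60°) gauche 0.8; Ph(240°)/I(300°) gauche 1.0; Ph(240°)/CHO(180°) gauche 1.1 → 4.1 kcal/mol.

4.1 kcal/mol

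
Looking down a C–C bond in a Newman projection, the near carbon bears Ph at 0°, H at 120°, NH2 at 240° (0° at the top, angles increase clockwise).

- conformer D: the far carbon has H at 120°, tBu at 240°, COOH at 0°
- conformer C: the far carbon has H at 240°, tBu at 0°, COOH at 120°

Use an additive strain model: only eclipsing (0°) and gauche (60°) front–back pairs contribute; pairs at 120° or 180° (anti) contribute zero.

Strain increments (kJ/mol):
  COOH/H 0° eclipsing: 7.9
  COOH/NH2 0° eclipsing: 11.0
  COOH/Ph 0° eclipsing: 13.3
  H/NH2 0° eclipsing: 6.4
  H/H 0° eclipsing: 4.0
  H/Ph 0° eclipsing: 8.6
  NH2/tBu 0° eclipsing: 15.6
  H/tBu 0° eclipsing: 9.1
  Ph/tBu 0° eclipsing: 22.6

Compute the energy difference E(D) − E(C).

D (eclipsed): Ph(0°)/COOH(0°) eclipsed 13.3; H(120°)/H(120°) eclipsed 4.0; NH2(240°)/tBu(240°) eclipsed 15.6 → 32.9 kJ/mol.
C (eclipsed): Ph(0°)/tBu(0°) eclipsed 22.6; H(120°)/COOH(120°) eclipsed 7.9; NH2(240°)/H(240°) eclipsed 6.4 → 36.9 kJ/mol.
E(D) − E(C) = 32.9 − 36.9 = -4.0 kJ/mol.

-4.0 kJ/mol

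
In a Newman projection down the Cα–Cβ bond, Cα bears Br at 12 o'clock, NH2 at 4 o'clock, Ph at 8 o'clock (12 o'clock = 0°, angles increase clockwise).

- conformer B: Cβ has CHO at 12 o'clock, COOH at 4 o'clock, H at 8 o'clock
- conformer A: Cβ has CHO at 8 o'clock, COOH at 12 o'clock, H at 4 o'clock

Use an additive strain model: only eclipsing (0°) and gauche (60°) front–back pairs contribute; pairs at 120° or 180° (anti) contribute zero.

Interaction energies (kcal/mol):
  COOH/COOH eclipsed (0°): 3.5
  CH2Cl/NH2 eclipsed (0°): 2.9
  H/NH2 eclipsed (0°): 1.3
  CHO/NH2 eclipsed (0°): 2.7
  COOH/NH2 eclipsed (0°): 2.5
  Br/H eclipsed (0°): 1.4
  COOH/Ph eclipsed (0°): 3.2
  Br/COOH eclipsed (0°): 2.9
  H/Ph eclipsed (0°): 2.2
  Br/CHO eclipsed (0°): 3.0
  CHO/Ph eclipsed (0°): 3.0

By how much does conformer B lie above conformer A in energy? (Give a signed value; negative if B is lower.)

B (eclipsed): Br(0°)/CHO(0°) eclipsed 3.0; NH2(120°)/COOH(120°) eclipsed 2.5; Ph(240°)/H(240°) eclipsed 2.2 → 7.7 kcal/mol.
A (eclipsed): Br(0°)/COOH(0°) eclipsed 2.9; NH2(120°)/H(120°) eclipsed 1.3; Ph(240°)/CHO(240°) eclipsed 3.0 → 7.2 kcal/mol.
E(B) − E(A) = 7.7 − 7.2 = +0.5 kcal/mol.

+0.5 kcal/mol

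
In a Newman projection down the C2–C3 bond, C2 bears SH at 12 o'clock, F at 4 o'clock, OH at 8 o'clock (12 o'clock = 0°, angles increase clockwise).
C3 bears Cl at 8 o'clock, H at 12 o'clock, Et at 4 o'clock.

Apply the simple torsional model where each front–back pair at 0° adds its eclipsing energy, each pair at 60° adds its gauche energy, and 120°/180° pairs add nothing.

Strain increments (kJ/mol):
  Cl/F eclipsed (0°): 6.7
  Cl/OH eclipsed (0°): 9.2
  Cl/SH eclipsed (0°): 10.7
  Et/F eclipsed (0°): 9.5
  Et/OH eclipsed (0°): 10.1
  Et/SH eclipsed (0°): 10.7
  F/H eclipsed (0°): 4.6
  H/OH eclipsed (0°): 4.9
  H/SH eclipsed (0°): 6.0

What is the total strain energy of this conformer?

This conformer (eclipsed): SH–H eclipsed, F–Et eclipsed, OH–Cl eclipsed; 6.0 + 9.5 + 9.2 = 24.7 kJ/mol.

24.7 kJ/mol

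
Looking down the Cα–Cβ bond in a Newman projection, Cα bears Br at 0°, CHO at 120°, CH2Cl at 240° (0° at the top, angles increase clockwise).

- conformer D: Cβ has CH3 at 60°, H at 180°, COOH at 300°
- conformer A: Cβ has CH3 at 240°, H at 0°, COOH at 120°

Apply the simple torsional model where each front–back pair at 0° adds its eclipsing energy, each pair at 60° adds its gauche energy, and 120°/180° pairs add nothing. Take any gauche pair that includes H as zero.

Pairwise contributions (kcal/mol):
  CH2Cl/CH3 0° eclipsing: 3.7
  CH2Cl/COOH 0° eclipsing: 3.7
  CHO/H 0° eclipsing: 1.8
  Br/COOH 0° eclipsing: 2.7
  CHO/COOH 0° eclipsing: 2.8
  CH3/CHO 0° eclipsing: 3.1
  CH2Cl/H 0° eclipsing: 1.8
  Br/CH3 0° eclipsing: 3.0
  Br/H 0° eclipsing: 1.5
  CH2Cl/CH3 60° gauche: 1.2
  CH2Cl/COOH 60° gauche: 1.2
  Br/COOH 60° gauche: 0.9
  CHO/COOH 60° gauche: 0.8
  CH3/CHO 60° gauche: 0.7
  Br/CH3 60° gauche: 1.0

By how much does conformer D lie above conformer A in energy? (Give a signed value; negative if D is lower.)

D (staggered): Br(0°)/CH3(60°) gauche 1.0; Br(0°)/COOH(300°) gauche 0.9; CHO(120°)/CH3(60°) gauche 0.7; CH2Cl(240°)/COOH(300°) gauche 1.2 → 3.8 kcal/mol.
A (eclipsed): Br(0°)/H(0°) eclipsed 1.5; CHO(120°)/COOH(120°) eclipsed 2.8; CH2Cl(240°)/CH3(240°) eclipsed 3.7 → 8.0 kcal/mol.
E(D) − E(A) = 3.8 − 8.0 = -4.2 kcal/mol.

-4.2 kcal/mol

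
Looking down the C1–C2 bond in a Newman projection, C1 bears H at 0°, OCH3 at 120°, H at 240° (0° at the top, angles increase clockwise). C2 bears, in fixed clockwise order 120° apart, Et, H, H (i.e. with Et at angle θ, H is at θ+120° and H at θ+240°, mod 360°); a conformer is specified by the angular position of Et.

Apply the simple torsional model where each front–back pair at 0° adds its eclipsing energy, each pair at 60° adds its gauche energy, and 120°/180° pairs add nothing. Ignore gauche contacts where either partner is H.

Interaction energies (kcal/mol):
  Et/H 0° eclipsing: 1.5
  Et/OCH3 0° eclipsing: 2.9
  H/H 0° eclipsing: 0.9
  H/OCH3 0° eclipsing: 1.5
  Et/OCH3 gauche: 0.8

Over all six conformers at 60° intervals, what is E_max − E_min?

4.7 kcal/mol

Et at 0° (eclipsed): H(0°)/Et(0°) eclipsed 1.5; OCH3(120°)/H(120°) eclipsed 1.5; H(240°)/H(240°) eclipsed 0.9 → 3.9 kcal/mol.
Et at 60° (staggered): OCH3(120°)/Et(60°) gauche 0.8 → 0.8 kcal/mol.
Et at 120° (eclipsed): H(0°)/H(0°) eclipsed 0.9; OCH3(120°)/Et(120°) eclipsed 2.9; H(240°)/H(240°) eclipsed 0.9 → 4.7 kcal/mol.
Et at 180° (staggered): OCH3(120°)/Et(180°) gauche 0.8 → 0.8 kcal/mol.
Et at 240° (eclipsed): H(0°)/H(0°) eclipsed 0.9; OCH3(120°)/H(120°) eclipsed 1.5; H(240°)/Et(240°) eclipsed 1.5 → 3.9 kcal/mol.
Et at 300° (staggered): no non-H gauche contacts → 0.0 kcal/mol.
Max at 120° (4.7 kcal/mol), min at 300° (0.0 kcal/mol); barrier = 4.7 kcal/mol.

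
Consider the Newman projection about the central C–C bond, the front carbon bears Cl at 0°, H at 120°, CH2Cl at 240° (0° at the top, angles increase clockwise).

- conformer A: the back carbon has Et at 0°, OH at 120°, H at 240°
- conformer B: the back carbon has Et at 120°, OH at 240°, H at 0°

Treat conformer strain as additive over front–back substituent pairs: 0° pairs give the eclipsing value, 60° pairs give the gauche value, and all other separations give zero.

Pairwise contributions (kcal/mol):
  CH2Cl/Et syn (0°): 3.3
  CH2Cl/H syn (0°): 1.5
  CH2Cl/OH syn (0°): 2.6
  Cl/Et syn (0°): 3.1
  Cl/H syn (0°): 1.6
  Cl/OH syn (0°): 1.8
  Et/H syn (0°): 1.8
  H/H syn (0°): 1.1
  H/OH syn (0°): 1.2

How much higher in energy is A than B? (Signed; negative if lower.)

-0.2 kcal/mol

A (eclipsed): Cl(0°)/Et(0°) eclipsed 3.1; H(120°)/OH(120°) eclipsed 1.2; CH2Cl(240°)/H(240°) eclipsed 1.5 → 5.8 kcal/mol.
B (eclipsed): Cl(0°)/H(0°) eclipsed 1.6; H(120°)/Et(120°) eclipsed 1.8; CH2Cl(240°)/OH(240°) eclipsed 2.6 → 6.0 kcal/mol.
E(A) − E(B) = 5.8 − 6.0 = -0.2 kcal/mol.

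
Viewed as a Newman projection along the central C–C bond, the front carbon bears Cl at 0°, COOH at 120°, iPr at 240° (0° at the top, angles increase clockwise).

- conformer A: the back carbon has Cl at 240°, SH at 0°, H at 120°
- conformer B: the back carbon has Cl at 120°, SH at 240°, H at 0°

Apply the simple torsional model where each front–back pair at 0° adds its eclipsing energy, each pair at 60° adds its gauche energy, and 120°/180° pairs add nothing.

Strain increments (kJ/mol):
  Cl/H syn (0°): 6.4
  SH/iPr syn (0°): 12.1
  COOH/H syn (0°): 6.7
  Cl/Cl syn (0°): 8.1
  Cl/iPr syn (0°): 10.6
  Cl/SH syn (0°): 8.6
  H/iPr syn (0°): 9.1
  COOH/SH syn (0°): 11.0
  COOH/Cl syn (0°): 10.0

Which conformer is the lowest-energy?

A is eclipsed. Cl at 0° is eclipsed with SH at 0° (8.6); COOH at 120° is eclipsed with H at 120° (6.7); iPr at 240° is eclipsed with Cl at 240° (10.6). Total 25.9 kJ/mol.
B is eclipsed. Cl at 0° is eclipsed with H at 0° (6.4); COOH at 120° is eclipsed with Cl at 120° (10.0); iPr at 240° is eclipsed with SH at 240° (12.1). Total 28.5 kJ/mol.
A has the lowest total (25.9 kJ/mol).

A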